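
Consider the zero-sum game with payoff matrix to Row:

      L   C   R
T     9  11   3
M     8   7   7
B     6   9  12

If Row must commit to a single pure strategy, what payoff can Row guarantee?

Row minima: T → 3, M → 7, B → 6.
The best of these is 7.

7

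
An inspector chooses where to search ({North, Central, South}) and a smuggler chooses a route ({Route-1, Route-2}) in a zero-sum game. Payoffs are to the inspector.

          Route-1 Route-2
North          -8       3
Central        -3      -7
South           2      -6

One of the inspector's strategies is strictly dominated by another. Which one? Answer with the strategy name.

South gives a strictly higher payoff than Central against every column: 2 > -3, -6 > -7.
So Central is strictly dominated and the inspector never plays it.

Central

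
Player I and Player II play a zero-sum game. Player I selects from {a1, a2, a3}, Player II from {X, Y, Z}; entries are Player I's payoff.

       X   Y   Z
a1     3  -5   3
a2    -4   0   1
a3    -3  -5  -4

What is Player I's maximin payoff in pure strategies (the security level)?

Row minima: a1 → -5, a2 → -4, a3 → -5.
The best of these is -4.

-4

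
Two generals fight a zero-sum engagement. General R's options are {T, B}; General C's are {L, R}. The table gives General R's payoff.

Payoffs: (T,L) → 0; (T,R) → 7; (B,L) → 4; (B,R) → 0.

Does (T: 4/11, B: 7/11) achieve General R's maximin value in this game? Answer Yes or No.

Yes

Against L this mix gives (4/11)·0 + (7/11)·4 = 28/11.
Against R this mix gives (4/11)·7 + (7/11)·0 = 28/11.
All of General C's active replies (L, R) yield 28/11, and no column does worse for General R. The mix makes General C indifferent and guarantees 28/11, so it is optimal.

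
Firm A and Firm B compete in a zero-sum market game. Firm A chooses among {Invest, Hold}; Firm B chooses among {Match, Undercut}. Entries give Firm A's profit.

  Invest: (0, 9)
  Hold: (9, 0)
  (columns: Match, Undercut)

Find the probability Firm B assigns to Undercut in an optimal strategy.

1/2

Row minima: Invest → 0, Hold → 0; maximin = 0.
Column maxima: Match → 9, Undercut → 9; minimax = 9.
0 ≠ 9, so there is no saddle point; optimal play is mixed.
Let Firm A play Invest with probability p. Expected payoff against Match: 0p + 9(1−p) = −9p + 9; against Undercut: 9p + 0(1−p) = 9p.
Setting these equal: −9p + 9 = 9p ⇒ −18p = -9 ⇒ p = 1/2, and the value is (-9)·(1/2) + 9 = 9/2.
For Firm B: with q = P(Match), equating Invest's and Hold's payoffs gives −9q + 9 = 9q ⇒ q = 1/2.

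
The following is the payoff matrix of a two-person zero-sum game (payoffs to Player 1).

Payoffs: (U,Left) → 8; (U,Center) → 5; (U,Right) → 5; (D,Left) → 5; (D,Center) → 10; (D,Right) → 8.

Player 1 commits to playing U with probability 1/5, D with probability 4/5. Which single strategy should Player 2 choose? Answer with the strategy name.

Left

If Player 2 plays Left, Player 1's expected payoff is (1/5)·8 + (4/5)·5 = 28/5.
If Player 2 plays Center, Player 1's expected payoff is (1/5)·5 + (4/5)·10 = 9.
If Player 2 plays Right, Player 1's expected payoff is (1/5)·5 + (4/5)·8 = 37/5.
Player 2 minimizes Player 1's payoff; the smallest is 28/5, so the best response is Left.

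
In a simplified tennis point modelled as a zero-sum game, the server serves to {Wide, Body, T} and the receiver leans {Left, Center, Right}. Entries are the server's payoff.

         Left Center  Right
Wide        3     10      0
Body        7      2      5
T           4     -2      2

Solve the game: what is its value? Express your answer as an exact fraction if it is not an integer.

Row minima: Wide → 0, Body → 2, T → -2; maximin = 2.
Column maxima: Left → 7, Center → 10, Right → 5; minimax = 5.
2 ≠ 5, so there is no saddle point; optimal play is mixed.
T is strictly dominated by Body, so the server never plays it.
Left is strictly dominated by Right (it gives the server strictly more in every row), so the receiver never plays it.
On the remaining 2×2 (Wide, Body vs Center, Right):
Let the server play Wide with probability p. Expected payoff against Center: 10p + 2(1−p) = 8p + 2; against Right: 0p + 5(1−p) = −5p + 5.
Setting these equal: 8p + 2 = −5p + 5 ⇒ 13p = 3 ⇒ p = 3/13, and the value is (8)·(3/13) + 2 = 50/13.
For the receiver: with q = P(Center), equating Wide's and Body's payoffs gives 10q = −3q + 5 ⇒ q = 5/13.

50/13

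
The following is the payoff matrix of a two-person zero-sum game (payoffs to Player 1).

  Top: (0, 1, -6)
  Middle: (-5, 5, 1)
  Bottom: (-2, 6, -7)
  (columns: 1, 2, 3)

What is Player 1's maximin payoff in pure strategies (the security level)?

-5

Row minima: Top → -6, Middle → -5, Bottom → -7.
The best of these is -5.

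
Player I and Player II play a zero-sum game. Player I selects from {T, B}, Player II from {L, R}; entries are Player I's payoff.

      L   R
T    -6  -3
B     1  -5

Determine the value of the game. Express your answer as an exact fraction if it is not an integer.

Row minima: T → -6, B → -5; maximin = -5.
Column maxima: L → 1, R → -3; minimax = -3.
-5 ≠ -3, so there is no saddle point; optimal play is mixed.
Let Player I play T with probability p. Expected payoff against L: (-6)p + 1(1−p) = −7p + 1; against R: (-3)p + (-5)(1−p) = 2p − 5.
Setting these equal: −7p + 1 = 2p − 5 ⇒ −9p = -6 ⇒ p = 2/3, and the value is (-7)·(2/3) + 1 = -11/3.
For Player II: with q = P(L), equating T's and B's payoffs gives −3q − 3 = 6q − 5 ⇒ q = 2/9.

-11/3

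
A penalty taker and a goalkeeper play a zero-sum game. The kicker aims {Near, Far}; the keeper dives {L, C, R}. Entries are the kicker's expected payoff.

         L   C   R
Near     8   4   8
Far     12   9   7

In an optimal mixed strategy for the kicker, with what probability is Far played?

Row minima: Near → 4, Far → 7; maximin = 7.
Column maxima: L → 12, C → 9, R → 8; minimax = 8.
7 ≠ 8, so there is no saddle point; optimal play is mixed.
L is strictly dominated by C (it gives the kicker strictly more in every row), so the keeper never plays it.
On the remaining 2×2 (Near, Far vs C, R):
Let the kicker play Near with probability p. Expected payoff against C: 4p + 9(1−p) = −5p + 9; against R: 8p + 7(1−p) = p + 7.
Setting these equal: −5p + 9 = p + 7 ⇒ −6p = -2 ⇒ p = 1/3, and the value is (-5)·(1/3) + 9 = 22/3.
For the keeper: with q = P(C), equating Near's and Far's payoffs gives −4q + 8 = 2q + 7 ⇒ q = 1/6.

2/3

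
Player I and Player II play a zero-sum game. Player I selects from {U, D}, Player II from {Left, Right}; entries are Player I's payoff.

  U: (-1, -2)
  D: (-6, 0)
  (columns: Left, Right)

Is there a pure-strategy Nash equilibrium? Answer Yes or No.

No

Row minima: U → -2, D → -6; maximin = -2.
Column maxima: Left → -1, Right → 0; minimax = -1.
-2 ≠ -1, so no pure-strategy equilibrium exists.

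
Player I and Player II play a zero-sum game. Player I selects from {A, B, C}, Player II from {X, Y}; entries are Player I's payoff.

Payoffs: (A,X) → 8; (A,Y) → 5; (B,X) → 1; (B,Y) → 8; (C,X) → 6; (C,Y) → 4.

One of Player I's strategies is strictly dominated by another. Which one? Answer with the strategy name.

A gives a strictly higher payoff than C against every column: 8 > 6, 5 > 4.
So C is strictly dominated and Player I never plays it.

C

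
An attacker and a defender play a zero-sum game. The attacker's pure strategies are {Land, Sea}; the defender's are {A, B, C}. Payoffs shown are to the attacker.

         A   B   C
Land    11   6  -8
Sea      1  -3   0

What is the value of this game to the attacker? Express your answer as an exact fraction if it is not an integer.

-24/17

Row minima: Land → -8, Sea → -3; maximin = -3.
Column maxima: A → 11, B → 6, C → 0; minimax = 0.
-3 ≠ 0, so there is no saddle point; optimal play is mixed.
A is strictly dominated by B (it gives the attacker strictly more in every row), so the defender never plays it.
On the remaining 2×2 (Land, Sea vs B, C):
Let the attacker play Land with probability p. Expected payoff against B: 6p + (-3)(1−p) = 9p − 3; against C: (-8)p + 0(1−p) = −8p.
Setting these equal: 9p − 3 = −8p ⇒ 17p = 3 ⇒ p = 3/17, and the value is (9)·(3/17) − 3 = -24/17.
For the defender: with q = P(B), equating Land's and Sea's payoffs gives 14q − 8 = −3q ⇒ q = 8/17.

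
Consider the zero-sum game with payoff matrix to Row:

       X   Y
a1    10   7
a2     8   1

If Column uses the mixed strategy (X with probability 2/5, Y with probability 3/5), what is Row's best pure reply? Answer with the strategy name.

Expected payoff of a1: (2/5)·10 + (3/5)·7 = 41/5.
Expected payoff of a2: (2/5)·8 + (3/5)·1 = 19/5.
The largest is 41/5, so Row's best response is a1.

a1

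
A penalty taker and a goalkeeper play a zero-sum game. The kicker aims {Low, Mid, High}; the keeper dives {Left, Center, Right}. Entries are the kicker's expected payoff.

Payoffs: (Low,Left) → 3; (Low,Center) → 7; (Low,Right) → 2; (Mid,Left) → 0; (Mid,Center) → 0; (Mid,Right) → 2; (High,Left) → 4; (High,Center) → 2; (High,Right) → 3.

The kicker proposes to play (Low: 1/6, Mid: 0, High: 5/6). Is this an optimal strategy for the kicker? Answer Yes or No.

Yes

Against Left this mix gives (1/6)·3 + (5/6)·4 = 23/6.
Against Center this mix gives (1/6)·7 + (5/6)·2 = 17/6.
Against Right this mix gives (1/6)·2 + (5/6)·3 = 17/6.
All of the keeper's active replies (Center, Right) yield 17/6, and no column does worse for the kicker. The mix makes the keeper indifferent and guarantees 17/6, so it is optimal.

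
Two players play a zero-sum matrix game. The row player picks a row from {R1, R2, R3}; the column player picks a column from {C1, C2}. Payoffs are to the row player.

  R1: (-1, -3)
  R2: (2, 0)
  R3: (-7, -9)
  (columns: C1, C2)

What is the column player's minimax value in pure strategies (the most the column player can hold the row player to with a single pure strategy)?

0

Column maxima: C1 → 2, C2 → 0.
The smallest of these is 0.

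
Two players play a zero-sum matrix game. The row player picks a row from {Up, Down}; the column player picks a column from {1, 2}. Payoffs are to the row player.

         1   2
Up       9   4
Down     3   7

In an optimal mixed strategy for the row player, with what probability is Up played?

4/9

Row minima: Up → 4, Down → 3; maximin = 4.
Column maxima: 1 → 9, 2 → 7; minimax = 7.
4 ≠ 7, so there is no saddle point; optimal play is mixed.
Let the row player play Up with probability p. Expected payoff against 1: 9p + 3(1−p) = 6p + 3; against 2: 4p + 7(1−p) = −3p + 7.
Setting these equal: 6p + 3 = −3p + 7 ⇒ 9p = 4 ⇒ p = 4/9, and the value is (6)·(4/9) + 3 = 17/3.
For the column player: with q = P(1), equating Up's and Down's payoffs gives 5q + 4 = −4q + 7 ⇒ q = 1/3.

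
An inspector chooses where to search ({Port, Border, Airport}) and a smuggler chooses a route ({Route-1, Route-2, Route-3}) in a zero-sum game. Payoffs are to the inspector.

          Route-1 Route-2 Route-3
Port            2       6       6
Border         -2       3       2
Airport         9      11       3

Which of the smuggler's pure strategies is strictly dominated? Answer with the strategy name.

Route-2

Route-1 holds the inspector's payoff strictly below Route-2 in every row: 2 < 6, -2 < 3, 9 < 11.
So Route-2 is strictly dominated for the smuggler.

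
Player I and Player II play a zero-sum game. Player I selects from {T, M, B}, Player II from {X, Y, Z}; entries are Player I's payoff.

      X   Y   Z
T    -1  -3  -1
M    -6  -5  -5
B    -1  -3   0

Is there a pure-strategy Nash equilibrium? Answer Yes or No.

Row minima: T → -3, M → -6, B → -3; maximin = -3.
Column maxima: X → -1, Y → -3, Z → 0; minimax = -3.
maximin = minimax = -3, so a saddle point exists.

Yes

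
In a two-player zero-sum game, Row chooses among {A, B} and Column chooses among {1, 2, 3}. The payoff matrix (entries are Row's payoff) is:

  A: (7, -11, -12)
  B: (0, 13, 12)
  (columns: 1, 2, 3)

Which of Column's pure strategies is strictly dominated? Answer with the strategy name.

3 holds Row's payoff strictly below 2 in every row: -12 < -11, 12 < 13.
So 2 is strictly dominated for Column.

2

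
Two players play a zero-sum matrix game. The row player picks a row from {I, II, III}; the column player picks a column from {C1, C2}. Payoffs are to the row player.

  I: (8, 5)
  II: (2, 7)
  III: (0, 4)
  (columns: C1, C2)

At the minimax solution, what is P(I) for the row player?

Row minima: I → 5, II → 2, III → 0; maximin = 5.
Column maxima: C1 → 8, C2 → 7; minimax = 7.
5 ≠ 7, so there is no saddle point; optimal play is mixed.
III is strictly dominated by I, so the row player never plays it.
On the remaining 2×2 (I, II vs C1, C2):
Let the row player play I with probability p. Expected payoff against C1: 8p + 2(1−p) = 6p + 2; against C2: 5p + 7(1−p) = −2p + 7.
Setting these equal: 6p + 2 = −2p + 7 ⇒ 8p = 5 ⇒ p = 5/8, and the value is (6)·(5/8) + 2 = 23/4.
For the column player: with q = P(C1), equating I's and II's payoffs gives 3q + 5 = −5q + 7 ⇒ q = 1/4.

5/8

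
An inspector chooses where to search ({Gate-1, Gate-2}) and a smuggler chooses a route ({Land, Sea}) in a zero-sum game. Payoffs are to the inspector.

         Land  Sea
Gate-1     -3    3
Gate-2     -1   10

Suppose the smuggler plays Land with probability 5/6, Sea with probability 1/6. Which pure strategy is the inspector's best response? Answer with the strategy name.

Gate-2

Expected payoff of Gate-1: (5/6)·(-3) + (1/6)·3 = -2.
Expected payoff of Gate-2: (5/6)·(-1) + (1/6)·10 = 5/6.
The largest is 5/6, so the inspector's best response is Gate-2.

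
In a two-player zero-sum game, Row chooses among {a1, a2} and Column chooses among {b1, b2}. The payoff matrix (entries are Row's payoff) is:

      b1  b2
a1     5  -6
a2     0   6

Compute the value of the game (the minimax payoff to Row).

Row minima: a1 → -6, a2 → 0; maximin = 0.
Column maxima: b1 → 5, b2 → 6; minimax = 5.
0 ≠ 5, so there is no saddle point; optimal play is mixed.
Let Row play a1 with probability p. Expected payoff against b1: 5p + 0(1−p) = 5p; against b2: (-6)p + 6(1−p) = −12p + 6.
Setting these equal: 5p = −12p + 6 ⇒ 17p = 6 ⇒ p = 6/17, and the value is (5)·(6/17) = 30/17.
For Column: with q = P(b1), equating a1's and a2's payoffs gives 11q − 6 = −6q + 6 ⇒ q = 12/17.

30/17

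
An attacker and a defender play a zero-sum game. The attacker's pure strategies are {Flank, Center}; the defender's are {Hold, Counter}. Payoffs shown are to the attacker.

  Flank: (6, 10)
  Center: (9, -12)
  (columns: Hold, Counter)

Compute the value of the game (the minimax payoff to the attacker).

Row minima: Flank → 6, Center → -12; maximin = 6.
Column maxima: Hold → 9, Counter → 10; minimax = 9.
6 ≠ 9, so there is no saddle point; optimal play is mixed.
Let the attacker play Flank with probability p. Expected payoff against Hold: 6p + 9(1−p) = −3p + 9; against Counter: 10p + (-12)(1−p) = 22p − 12.
Setting these equal: −3p + 9 = 22p − 12 ⇒ −25p = -21 ⇒ p = 21/25, and the value is (-3)·(21/25) + 9 = 162/25.
For the defender: with q = P(Hold), equating Flank's and Center's payoffs gives −4q + 10 = 21q − 12 ⇒ q = 22/25.

162/25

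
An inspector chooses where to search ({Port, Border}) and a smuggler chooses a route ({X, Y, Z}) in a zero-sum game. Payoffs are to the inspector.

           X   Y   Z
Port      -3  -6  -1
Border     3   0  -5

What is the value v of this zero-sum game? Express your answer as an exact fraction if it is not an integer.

Row minima: Port → -6, Border → -5; maximin = -5.
Column maxima: X → 3, Y → 0, Z → -1; minimax = -1.
-5 ≠ -1, so there is no saddle point; optimal play is mixed.
X is strictly dominated by Y (it gives the inspector strictly more in every row), so the smuggler never plays it.
On the remaining 2×2 (Port, Border vs Y, Z):
Let the inspector play Port with probability p. Expected payoff against Y: (-6)p + 0(1−p) = −6p; against Z: (-1)p + (-5)(1−p) = 4p − 5.
Setting these equal: −6p = 4p − 5 ⇒ −10p = -5 ⇒ p = 1/2, and the value is (-6)·(1/2) = -3.
For the smuggler: with q = P(Y), equating Port's and Border's payoffs gives −5q − 1 = 5q − 5 ⇒ q = 2/5.

-3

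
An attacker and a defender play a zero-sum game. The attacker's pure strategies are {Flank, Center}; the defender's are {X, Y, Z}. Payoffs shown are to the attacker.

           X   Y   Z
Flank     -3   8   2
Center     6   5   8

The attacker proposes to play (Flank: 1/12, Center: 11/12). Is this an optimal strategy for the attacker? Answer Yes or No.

Yes

Against X this mix gives (1/12)·(-3) + (11/12)·6 = 21/4.
Against Y this mix gives (1/12)·8 + (11/12)·5 = 21/4.
Against Z this mix gives (1/12)·2 + (11/12)·8 = 15/2.
All of the defender's active replies (X, Y) yield 21/4, and no column does worse for the attacker. The mix makes the defender indifferent and guarantees 21/4, so it is optimal.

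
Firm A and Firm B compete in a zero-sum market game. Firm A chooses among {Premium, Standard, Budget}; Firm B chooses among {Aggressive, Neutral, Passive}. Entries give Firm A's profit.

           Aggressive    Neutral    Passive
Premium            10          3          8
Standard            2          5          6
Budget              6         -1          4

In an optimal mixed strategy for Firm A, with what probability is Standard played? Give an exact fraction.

Row minima: Premium → 3, Standard → 2, Budget → -1; maximin = 3.
Column maxima: Aggressive → 10, Neutral → 5, Passive → 8; minimax = 5.
3 ≠ 5, so there is no saddle point; optimal play is mixed.
Budget is strictly dominated by Premium, so Firm A never plays it.
Passive is strictly dominated by Neutral (it gives Firm A strictly more in every row), so Firm B never plays it.
On the remaining 2×2 (Premium, Standard vs Aggressive, Neutral):
Let Firm A play Premium with probability p. Expected payoff against Aggressive: 10p + 2(1−p) = 8p + 2; against Neutral: 3p + 5(1−p) = −2p + 5.
Setting these equal: 8p + 2 = −2p + 5 ⇒ 10p = 3 ⇒ p = 3/10, and the value is (8)·(3/10) + 2 = 22/5.
For Firm B: with q = P(Aggressive), equating Premium's and Standard's payoffs gives 7q + 3 = −3q + 5 ⇒ q = 1/5.

7/10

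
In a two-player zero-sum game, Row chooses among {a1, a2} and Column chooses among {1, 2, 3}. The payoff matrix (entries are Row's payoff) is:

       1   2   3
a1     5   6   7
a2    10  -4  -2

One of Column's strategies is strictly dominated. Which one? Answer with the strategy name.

2 holds Row's payoff strictly below 3 in every row: 6 < 7, -4 < -2.
So 3 is strictly dominated for Column.

3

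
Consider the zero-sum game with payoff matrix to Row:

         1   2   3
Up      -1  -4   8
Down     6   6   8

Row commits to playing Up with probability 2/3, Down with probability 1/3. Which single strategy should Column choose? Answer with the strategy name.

2

If Column plays 1, Row's expected payoff is (2/3)·(-1) + (1/3)·6 = 4/3.
If Column plays 2, Row's expected payoff is (2/3)·(-4) + (1/3)·6 = -2/3.
If Column plays 3, Row's expected payoff is (2/3)·8 + (1/3)·8 = 8.
Column minimizes Row's payoff; the smallest is -2/3, so the best response is 2.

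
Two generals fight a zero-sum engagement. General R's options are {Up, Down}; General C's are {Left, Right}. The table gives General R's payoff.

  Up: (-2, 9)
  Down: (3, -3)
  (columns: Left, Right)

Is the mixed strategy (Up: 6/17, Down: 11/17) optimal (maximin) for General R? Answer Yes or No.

Yes

Against Left this mix gives (6/17)·(-2) + (11/17)·3 = 21/17.
Against Right this mix gives (6/17)·9 + (11/17)·(-3) = 21/17.
All of General C's active replies (Left, Right) yield 21/17, and no column does worse for General R. The mix makes General C indifferent and guarantees 21/17, so it is optimal.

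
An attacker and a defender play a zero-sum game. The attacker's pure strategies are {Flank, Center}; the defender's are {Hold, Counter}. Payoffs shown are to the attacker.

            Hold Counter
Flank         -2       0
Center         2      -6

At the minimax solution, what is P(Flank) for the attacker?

Row minima: Flank → -2, Center → -6; maximin = -2.
Column maxima: Hold → 2, Counter → 0; minimax = 0.
-2 ≠ 0, so there is no saddle point; optimal play is mixed.
Let the attacker play Flank with probability p. Expected payoff against Hold: (-2)p + 2(1−p) = −4p + 2; against Counter: 0p + (-6)(1−p) = 6p − 6.
Setting these equal: −4p + 2 = 6p − 6 ⇒ −10p = -8 ⇒ p = 4/5, and the value is (-4)·(4/5) + 2 = -6/5.
For the defender: with q = P(Hold), equating Flank's and Center's payoffs gives −2q = 8q − 6 ⇒ q = 3/5.

4/5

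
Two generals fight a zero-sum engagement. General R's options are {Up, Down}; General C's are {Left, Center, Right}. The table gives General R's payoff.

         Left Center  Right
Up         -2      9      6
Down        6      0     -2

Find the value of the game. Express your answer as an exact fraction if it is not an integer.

2

Row minima: Up → -2, Down → -2; maximin = -2.
Column maxima: Left → 6, Center → 9, Right → 6; minimax = 6.
-2 ≠ 6, so there is no saddle point; optimal play is mixed.
Center is strictly dominated by Right (it gives General R strictly more in every row), so General C never plays it.
On the remaining 2×2 (Up, Down vs Left, Right):
Let General R play Up with probability p. Expected payoff against Left: (-2)p + 6(1−p) = −8p + 6; against Right: 6p + (-2)(1−p) = 8p − 2.
Setting these equal: −8p + 6 = 8p − 2 ⇒ −16p = -8 ⇒ p = 1/2, and the value is (-8)·(1/2) + 6 = 2.
For General C: with q = P(Left), equating Up's and Down's payoffs gives −8q + 6 = 8q − 2 ⇒ q = 1/2.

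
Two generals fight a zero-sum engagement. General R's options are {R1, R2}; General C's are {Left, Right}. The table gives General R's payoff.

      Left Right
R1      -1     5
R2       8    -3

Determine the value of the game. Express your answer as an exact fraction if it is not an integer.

Row minima: R1 → -1, R2 → -3; maximin = -1.
Column maxima: Left → 8, Right → 5; minimax = 5.
-1 ≠ 5, so there is no saddle point; optimal play is mixed.
Let General R play R1 with probability p. Expected payoff against Left: (-1)p + 8(1−p) = −9p + 8; against Right: 5p + (-3)(1−p) = 8p − 3.
Setting these equal: −9p + 8 = 8p − 3 ⇒ −17p = -11 ⇒ p = 11/17, and the value is (-9)·(11/17) + 8 = 37/17.
For General C: with q = P(Left), equating R1's and R2's payoffs gives −6q + 5 = 11q − 3 ⇒ q = 8/17.

37/17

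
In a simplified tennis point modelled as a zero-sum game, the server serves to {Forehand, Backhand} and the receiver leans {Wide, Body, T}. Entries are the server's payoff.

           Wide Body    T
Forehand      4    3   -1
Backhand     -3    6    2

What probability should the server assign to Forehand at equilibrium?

Row minima: Forehand → -1, Backhand → -3; maximin = -1.
Column maxima: Wide → 4, Body → 6, T → 2; minimax = 2.
-1 ≠ 2, so there is no saddle point; optimal play is mixed.
Body is strictly dominated by T (it gives the server strictly more in every row), so the receiver never plays it.
On the remaining 2×2 (Forehand, Backhand vs Wide, T):
Let the server play Forehand with probability p. Expected payoff against Wide: 4p + (-3)(1−p) = 7p − 3; against T: (-1)p + 2(1−p) = −3p + 2.
Setting these equal: 7p − 3 = −3p + 2 ⇒ 10p = 5 ⇒ p = 1/2, and the value is (7)·(1/2) − 3 = 1/2.
For the receiver: with q = P(Wide), equating Forehand's and Backhand's payoffs gives 5q − 1 = −5q + 2 ⇒ q = 3/10.

1/2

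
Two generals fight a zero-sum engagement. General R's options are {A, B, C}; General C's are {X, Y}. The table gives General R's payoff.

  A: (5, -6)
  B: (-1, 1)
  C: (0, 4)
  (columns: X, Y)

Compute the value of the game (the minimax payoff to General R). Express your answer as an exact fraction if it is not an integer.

4/3

Row minima: A → -6, B → -1, C → 0; maximin = 0.
Column maxima: X → 5, Y → 4; minimax = 4.
0 ≠ 4, so there is no saddle point; optimal play is mixed.
B is strictly dominated by C, so General R never plays it.
On the remaining 2×2 (A, C vs X, Y):
Let General R play A with probability p. Expected payoff against X: 5p + 0(1−p) = 5p; against Y: (-6)p + 4(1−p) = −10p + 4.
Setting these equal: 5p = −10p + 4 ⇒ 15p = 4 ⇒ p = 4/15, and the value is (5)·(4/15) = 4/3.
For General C: with q = P(X), equating A's and C's payoffs gives 11q − 6 = −4q + 4 ⇒ q = 2/3.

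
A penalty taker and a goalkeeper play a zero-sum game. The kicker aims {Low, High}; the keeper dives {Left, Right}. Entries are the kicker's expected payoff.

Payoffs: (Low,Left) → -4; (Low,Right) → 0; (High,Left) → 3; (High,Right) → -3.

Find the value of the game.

Row minima: Low → -4, High → -3; maximin = -3.
Column maxima: Left → 3, Right → 0; minimax = 0.
-3 ≠ 0, so there is no saddle point; optimal play is mixed.
Let the kicker play Low with probability p. Expected payoff against Left: (-4)p + 3(1−p) = −7p + 3; against Right: 0p + (-3)(1−p) = 3p − 3.
Setting these equal: −7p + 3 = 3p − 3 ⇒ −10p = -6 ⇒ p = 3/5, and the value is (-7)·(3/5) + 3 = -6/5.
For the keeper: with q = P(Left), equating Low's and High's payoffs gives −4q = 6q − 3 ⇒ q = 3/10.

-6/5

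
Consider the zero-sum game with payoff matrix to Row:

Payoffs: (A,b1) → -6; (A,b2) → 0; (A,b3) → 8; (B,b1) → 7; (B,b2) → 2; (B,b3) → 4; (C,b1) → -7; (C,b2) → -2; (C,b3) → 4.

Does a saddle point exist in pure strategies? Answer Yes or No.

Row minima: A → -6, B → 2, C → -7; maximin = 2.
Column maxima: b1 → 7, b2 → 2, b3 → 8; minimax = 2.
maximin = minimax = 2, so a saddle point exists.

Yes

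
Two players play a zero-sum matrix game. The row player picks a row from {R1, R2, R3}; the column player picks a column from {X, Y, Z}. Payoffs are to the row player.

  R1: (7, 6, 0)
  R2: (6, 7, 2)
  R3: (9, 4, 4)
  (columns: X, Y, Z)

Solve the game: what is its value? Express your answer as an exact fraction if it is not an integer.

4

Row minima: R1 → 0, R2 → 2, R3 → 4; maximin = 4.
Column maxima: X → 9, Y → 7, Z → 4; minimax = 4.
Since maximin = minimax = 4, there is a saddle point and the value is 4.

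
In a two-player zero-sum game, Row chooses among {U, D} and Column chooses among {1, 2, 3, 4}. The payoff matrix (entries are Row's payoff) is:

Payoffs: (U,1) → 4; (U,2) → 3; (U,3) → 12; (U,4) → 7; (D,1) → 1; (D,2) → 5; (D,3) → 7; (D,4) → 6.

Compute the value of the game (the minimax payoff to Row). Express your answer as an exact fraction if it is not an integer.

17/5

Row minima: U → 3, D → 1; maximin = 3.
Column maxima: 1 → 4, 2 → 5, 3 → 12, 4 → 7; minimax = 4.
3 ≠ 4, so there is no saddle point; optimal play is mixed.
3 is strictly dominated by 1 (it gives Row strictly more in every row), so Column never plays it.
4 is strictly dominated by 1 (it gives Row strictly more in every row), so Column never plays it.
On the remaining 2×2 (U, D vs 1, 2):
Let Row play U with probability p. Expected payoff against 1: 4p + 1(1−p) = 3p + 1; against 2: 3p + 5(1−p) = −2p + 5.
Setting these equal: 3p + 1 = −2p + 5 ⇒ 5p = 4 ⇒ p = 4/5, and the value is (3)·(4/5) + 1 = 17/5.
For Column: with q = P(1), equating U's and D's payoffs gives q + 3 = −4q + 5 ⇒ q = 2/5.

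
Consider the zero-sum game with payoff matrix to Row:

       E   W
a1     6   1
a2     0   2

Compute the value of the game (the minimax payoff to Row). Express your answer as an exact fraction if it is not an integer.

12/7

Row minima: a1 → 1, a2 → 0; maximin = 1.
Column maxima: E → 6, W → 2; minimax = 2.
1 ≠ 2, so there is no saddle point; optimal play is mixed.
Let Row play a1 with probability p. Expected payoff against E: 6p + 0(1−p) = 6p; against W: 1p + 2(1−p) = −p + 2.
Setting these equal: 6p = −p + 2 ⇒ 7p = 2 ⇒ p = 2/7, and the value is (6)·(2/7) = 12/7.
For Column: with q = P(E), equating a1's and a2's payoffs gives 5q + 1 = −2q + 2 ⇒ q = 1/7.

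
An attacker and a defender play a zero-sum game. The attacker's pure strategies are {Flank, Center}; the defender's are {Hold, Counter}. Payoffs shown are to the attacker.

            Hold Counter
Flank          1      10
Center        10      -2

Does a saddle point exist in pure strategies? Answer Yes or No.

No

Row minima: Flank → 1, Center → -2; maximin = 1.
Column maxima: Hold → 10, Counter → 10; minimax = 10.
1 ≠ 10, so no pure-strategy equilibrium exists.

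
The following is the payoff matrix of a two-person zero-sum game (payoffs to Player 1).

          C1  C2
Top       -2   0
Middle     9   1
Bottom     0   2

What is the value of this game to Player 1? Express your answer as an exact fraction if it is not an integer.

9/5

Row minima: Top → -2, Middle → 1, Bottom → 0; maximin = 1.
Column maxima: C1 → 9, C2 → 2; minimax = 2.
1 ≠ 2, so there is no saddle point; optimal play is mixed.
Top is strictly dominated by Middle, so Player 1 never plays it.
On the remaining 2×2 (Middle, Bottom vs C1, C2):
Let Player 1 play Middle with probability p. Expected payoff against C1: 9p + 0(1−p) = 9p; against C2: 1p + 2(1−p) = −p + 2.
Setting these equal: 9p = −p + 2 ⇒ 10p = 2 ⇒ p = 1/5, and the value is (9)·(1/5) = 9/5.
For Player 2: with q = P(C1), equating Middle's and Bottom's payoffs gives 8q + 1 = −2q + 2 ⇒ q = 1/10.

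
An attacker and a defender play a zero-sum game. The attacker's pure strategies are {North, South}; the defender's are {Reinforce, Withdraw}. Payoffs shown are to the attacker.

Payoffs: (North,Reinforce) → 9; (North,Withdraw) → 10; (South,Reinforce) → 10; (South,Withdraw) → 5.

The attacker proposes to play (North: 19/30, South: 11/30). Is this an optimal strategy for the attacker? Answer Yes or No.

No

Against Reinforce this mix gives (19/30)·9 + (11/30)·10 = 281/30.
Against Withdraw this mix gives (19/30)·10 + (11/30)·5 = 49/6.
The defender will play Withdraw, holding the attacker to 49/6. Shifting weight toward the row that does better against Withdraw would raise this floor (the equalizing mix achieves 55/6 against both Withdraw and Reinforce), so the proposed strategy is not optimal.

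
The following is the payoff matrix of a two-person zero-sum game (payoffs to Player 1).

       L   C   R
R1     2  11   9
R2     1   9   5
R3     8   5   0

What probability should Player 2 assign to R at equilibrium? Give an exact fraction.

2/5

Row minima: R1 → 2, R2 → 1, R3 → 0; maximin = 2.
Column maxima: L → 8, C → 11, R → 9; minimax = 8.
2 ≠ 8, so there is no saddle point; optimal play is mixed.
R2 is strictly dominated by R1, so Player 1 never plays it.
C is strictly dominated by R (it gives Player 1 strictly more in every row), so Player 2 never plays it.
On the remaining 2×2 (R1, R3 vs L, R):
Let Player 1 play R1 with probability p. Expected payoff against L: 2p + 8(1−p) = −6p + 8; against R: 9p + 0(1−p) = 9p.
Setting these equal: −6p + 8 = 9p ⇒ −15p = -8 ⇒ p = 8/15, and the value is (-6)·(8/15) + 8 = 24/5.
For Player 2: with q = P(L), equating R1's and R3's payoffs gives −7q + 9 = 8q ⇒ q = 3/5.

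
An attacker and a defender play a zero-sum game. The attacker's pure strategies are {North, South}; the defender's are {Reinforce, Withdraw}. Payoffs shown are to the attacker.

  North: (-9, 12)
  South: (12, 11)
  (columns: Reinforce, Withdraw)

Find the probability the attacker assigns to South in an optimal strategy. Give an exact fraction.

21/22

Row minima: North → -9, South → 11; maximin = 11.
Column maxima: Reinforce → 12, Withdraw → 12; minimax = 12.
11 ≠ 12, so there is no saddle point; optimal play is mixed.
Let the attacker play North with probability p. Expected payoff against Reinforce: (-9)p + 12(1−p) = −21p + 12; against Withdraw: 12p + 11(1−p) = p + 11.
Setting these equal: −21p + 12 = p + 11 ⇒ −22p = -1 ⇒ p = 1/22, and the value is (-21)·(1/22) + 12 = 243/22.
For the defender: with q = P(Reinforce), equating North's and South's payoffs gives −21q + 12 = q + 11 ⇒ q = 1/22.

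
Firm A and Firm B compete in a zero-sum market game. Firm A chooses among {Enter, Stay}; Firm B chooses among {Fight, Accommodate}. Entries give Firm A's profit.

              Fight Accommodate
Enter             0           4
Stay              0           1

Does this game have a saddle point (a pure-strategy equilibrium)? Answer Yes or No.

Row minima: Enter → 0, Stay → 0; maximin = 0.
Column maxima: Fight → 0, Accommodate → 4; minimax = 0.
maximin = minimax = 0, so a saddle point exists.

Yes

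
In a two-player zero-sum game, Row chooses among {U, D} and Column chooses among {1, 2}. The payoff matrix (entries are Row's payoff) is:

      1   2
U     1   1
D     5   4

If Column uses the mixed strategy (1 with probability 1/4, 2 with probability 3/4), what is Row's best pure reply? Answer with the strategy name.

D

Expected payoff of U: (1/4)·1 + (3/4)·1 = 1.
Expected payoff of D: (1/4)·5 + (3/4)·4 = 17/4.
The largest is 17/4, so Row's best response is D.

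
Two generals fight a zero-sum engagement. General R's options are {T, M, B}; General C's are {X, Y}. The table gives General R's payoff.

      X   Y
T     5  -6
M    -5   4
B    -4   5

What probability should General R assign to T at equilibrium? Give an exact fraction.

Row minima: T → -6, M → -5, B → -4; maximin = -4.
Column maxima: X → 5, Y → 5; minimax = 5.
-4 ≠ 5, so there is no saddle point; optimal play is mixed.
M is strictly dominated by B, so General R never plays it.
On the remaining 2×2 (T, B vs X, Y):
Let General R play T with probability p. Expected payoff against X: 5p + (-4)(1−p) = 9p − 4; against Y: (-6)p + 5(1−p) = −11p + 5.
Setting these equal: 9p − 4 = −11p + 5 ⇒ 20p = 9 ⇒ p = 9/20, and the value is (9)·(9/20) − 4 = 1/20.
For General C: with q = P(X), equating T's and B's payoffs gives 11q − 6 = −9q + 5 ⇒ q = 11/20.

9/20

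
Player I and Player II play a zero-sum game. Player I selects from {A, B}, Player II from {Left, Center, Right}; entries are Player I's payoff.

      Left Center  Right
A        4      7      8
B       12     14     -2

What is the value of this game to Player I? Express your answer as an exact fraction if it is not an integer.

52/9

Row minima: A → 4, B → -2; maximin = 4.
Column maxima: Left → 12, Center → 14, Right → 8; minimax = 8.
4 ≠ 8, so there is no saddle point; optimal play is mixed.
Center is strictly dominated by Left (it gives Player I strictly more in every row), so Player II never plays it.
On the remaining 2×2 (A, B vs Left, Right):
Let Player I play A with probability p. Expected payoff against Left: 4p + 12(1−p) = −8p + 12; against Right: 8p + (-2)(1−p) = 10p − 2.
Setting these equal: −8p + 12 = 10p − 2 ⇒ −18p = -14 ⇒ p = 7/9, and the value is (-8)·(7/9) + 12 = 52/9.
For Player II: with q = P(Left), equating A's and B's payoffs gives −4q + 8 = 14q − 2 ⇒ q = 5/9.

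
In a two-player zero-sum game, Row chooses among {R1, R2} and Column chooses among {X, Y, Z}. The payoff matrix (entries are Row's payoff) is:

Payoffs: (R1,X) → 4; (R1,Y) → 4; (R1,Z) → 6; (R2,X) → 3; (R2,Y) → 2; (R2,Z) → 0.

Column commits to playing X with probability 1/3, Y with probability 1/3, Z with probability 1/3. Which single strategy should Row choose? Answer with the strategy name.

R1

Expected payoff of R1: (1/3)·4 + (1/3)·4 + (1/3)·6 = 14/3.
Expected payoff of R2: (1/3)·3 + (1/3)·2 + (1/3)·0 = 5/3.
The largest is 14/3, so Row's best response is R1.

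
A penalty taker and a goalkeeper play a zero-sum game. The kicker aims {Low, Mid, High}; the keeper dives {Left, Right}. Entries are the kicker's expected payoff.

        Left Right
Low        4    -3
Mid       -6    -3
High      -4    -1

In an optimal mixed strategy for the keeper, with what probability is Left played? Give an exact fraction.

1/5

Row minima: Low → -3, Mid → -6, High → -4; maximin = -3.
Column maxima: Left → 4, Right → -1; minimax = -1.
-3 ≠ -1, so there is no saddle point; optimal play is mixed.
Mid is strictly dominated by High, so the kicker never plays it.
On the remaining 2×2 (Low, High vs Left, Right):
Let the kicker play Low with probability p. Expected payoff against Left: 4p + (-4)(1−p) = 8p − 4; against Right: (-3)p + (-1)(1−p) = −2p − 1.
Setting these equal: 8p − 4 = −2p − 1 ⇒ 10p = 3 ⇒ p = 3/10, and the value is (8)·(3/10) − 4 = -8/5.
For the keeper: with q = P(Left), equating Low's and High's payoffs gives 7q − 3 = −3q − 1 ⇒ q = 1/5.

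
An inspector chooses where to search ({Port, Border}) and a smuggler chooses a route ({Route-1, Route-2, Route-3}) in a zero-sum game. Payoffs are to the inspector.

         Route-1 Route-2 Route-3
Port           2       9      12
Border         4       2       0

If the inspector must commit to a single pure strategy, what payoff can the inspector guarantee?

2

Row minima: Port → 2, Border → 0.
The best of these is 2.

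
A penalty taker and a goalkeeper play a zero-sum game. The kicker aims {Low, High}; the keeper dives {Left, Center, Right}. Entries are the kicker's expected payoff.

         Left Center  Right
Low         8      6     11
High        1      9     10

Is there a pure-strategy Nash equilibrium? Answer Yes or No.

No

Row minima: Low → 6, High → 1; maximin = 6.
Column maxima: Left → 8, Center → 9, Right → 11; minimax = 8.
6 ≠ 8, so no pure-strategy equilibrium exists.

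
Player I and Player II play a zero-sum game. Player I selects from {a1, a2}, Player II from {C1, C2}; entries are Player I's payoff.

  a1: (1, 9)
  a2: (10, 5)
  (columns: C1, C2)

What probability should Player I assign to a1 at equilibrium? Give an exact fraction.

Row minima: a1 → 1, a2 → 5; maximin = 5.
Column maxima: C1 → 10, C2 → 9; minimax = 9.
5 ≠ 9, so there is no saddle point; optimal play is mixed.
Let Player I play a1 with probability p. Expected payoff against C1: 1p + 10(1−p) = −9p + 10; against C2: 9p + 5(1−p) = 4p + 5.
Setting these equal: −9p + 10 = 4p + 5 ⇒ −13p = -5 ⇒ p = 5/13, and the value is (-9)·(5/13) + 10 = 85/13.
For Player II: with q = P(C1), equating a1's and a2's payoffs gives −8q + 9 = 5q + 5 ⇒ q = 4/13.

5/13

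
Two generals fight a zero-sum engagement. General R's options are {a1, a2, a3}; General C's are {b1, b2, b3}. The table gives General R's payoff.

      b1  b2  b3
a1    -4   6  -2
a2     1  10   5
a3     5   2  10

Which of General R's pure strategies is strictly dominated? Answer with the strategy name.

a2 gives a strictly higher payoff than a1 against every column: 1 > -4, 10 > 6, 5 > -2.
So a1 is strictly dominated and General R never plays it.

a1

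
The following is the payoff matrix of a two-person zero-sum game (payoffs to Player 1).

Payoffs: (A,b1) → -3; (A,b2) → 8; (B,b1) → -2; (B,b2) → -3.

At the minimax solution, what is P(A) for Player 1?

1/12

Row minima: A → -3, B → -3; maximin = -3.
Column maxima: b1 → -2, b2 → 8; minimax = -2.
-3 ≠ -2, so there is no saddle point; optimal play is mixed.
Let Player 1 play A with probability p. Expected payoff against b1: (-3)p + (-2)(1−p) = −p − 2; against b2: 8p + (-3)(1−p) = 11p − 3.
Setting these equal: −p − 2 = 11p − 3 ⇒ −12p = -1 ⇒ p = 1/12, and the value is (-1)·(1/12) − 2 = -25/12.
For Player 2: with q = P(b1), equating A's and B's payoffs gives −11q + 8 = q − 3 ⇒ q = 11/12.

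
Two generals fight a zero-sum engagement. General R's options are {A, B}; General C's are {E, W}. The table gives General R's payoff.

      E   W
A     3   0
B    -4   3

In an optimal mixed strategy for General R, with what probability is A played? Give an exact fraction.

7/10

Row minima: A → 0, B → -4; maximin = 0.
Column maxima: E → 3, W → 3; minimax = 3.
0 ≠ 3, so there is no saddle point; optimal play is mixed.
Let General R play A with probability p. Expected payoff against E: 3p + (-4)(1−p) = 7p − 4; against W: 0p + 3(1−p) = −3p + 3.
Setting these equal: 7p − 4 = −3p + 3 ⇒ 10p = 7 ⇒ p = 7/10, and the value is (7)·(7/10) − 4 = 9/10.
For General C: with q = P(E), equating A's and B's payoffs gives 3q = −7q + 3 ⇒ q = 3/10.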